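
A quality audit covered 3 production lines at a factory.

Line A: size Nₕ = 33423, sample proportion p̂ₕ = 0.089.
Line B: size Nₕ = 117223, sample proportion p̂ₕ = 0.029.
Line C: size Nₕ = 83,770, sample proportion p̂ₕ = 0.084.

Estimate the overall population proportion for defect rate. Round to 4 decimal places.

0.0572

N = 33423 + 117223 + 83770 = 234416.
Overall proportion = Σ (Nₕ/N)·p̂ₕ.
Σ Nₕp̂ₕ = 2974.647 + 3399.467 + 7036.68 = 13410.794.
13410.794 / 234416 = 0.057209... → 0.0572.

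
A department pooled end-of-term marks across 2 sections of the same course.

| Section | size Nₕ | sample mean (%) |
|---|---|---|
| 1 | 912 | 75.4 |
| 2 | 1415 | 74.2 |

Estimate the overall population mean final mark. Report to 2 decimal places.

x̄_st = (Σ Nₕx̄ₕ) / (Σ Nₕ) = (912·75.4 + 1415·74.2) / 2327
= 173757.8 / 2327 = 74.6703... → 74.67.

74.67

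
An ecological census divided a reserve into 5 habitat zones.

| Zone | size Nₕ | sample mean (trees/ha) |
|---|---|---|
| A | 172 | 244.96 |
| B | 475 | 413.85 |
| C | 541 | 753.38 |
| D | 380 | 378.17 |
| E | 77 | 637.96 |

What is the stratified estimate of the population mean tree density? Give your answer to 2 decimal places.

N = 1645; weights Wₕ = Nₕ/N = (0.1046, 0.2888, 0.3289, 0.2310, 0.0468).
x̄_st = Σ Wₕ·x̄ₕ = 0.1046·244.96 + 0.2888·413.85 + 0.3289·753.38 + 0.2310·378.17 + 0.0468·637.96 ≈ 510.1021...
→ 510.10.

510.10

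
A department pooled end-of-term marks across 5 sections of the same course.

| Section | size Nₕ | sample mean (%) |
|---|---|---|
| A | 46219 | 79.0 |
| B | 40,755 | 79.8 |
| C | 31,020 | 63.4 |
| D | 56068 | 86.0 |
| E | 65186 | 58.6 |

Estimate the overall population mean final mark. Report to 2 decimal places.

73.20

x̄_st = (Σ Nₕx̄ₕ) / (Σ Nₕ) = (46219·79.0 + 40755·79.8 + 31020·63.4 + 56068·86.0 + 65186·58.6) / 239248
= 17511965.6 / 239248 = 73.1959... → 73.20.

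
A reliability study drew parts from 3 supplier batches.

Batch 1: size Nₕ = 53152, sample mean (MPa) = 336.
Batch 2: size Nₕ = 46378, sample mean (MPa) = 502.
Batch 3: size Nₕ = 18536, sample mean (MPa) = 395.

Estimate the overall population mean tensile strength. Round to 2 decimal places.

410.47

x̄_st = (Σ Nₕx̄ₕ) / (Σ Nₕ) = (53152·336 + 46378·502 + 18536·395) / 118066
= 48462548 / 118066 = 410.4700... → 410.47.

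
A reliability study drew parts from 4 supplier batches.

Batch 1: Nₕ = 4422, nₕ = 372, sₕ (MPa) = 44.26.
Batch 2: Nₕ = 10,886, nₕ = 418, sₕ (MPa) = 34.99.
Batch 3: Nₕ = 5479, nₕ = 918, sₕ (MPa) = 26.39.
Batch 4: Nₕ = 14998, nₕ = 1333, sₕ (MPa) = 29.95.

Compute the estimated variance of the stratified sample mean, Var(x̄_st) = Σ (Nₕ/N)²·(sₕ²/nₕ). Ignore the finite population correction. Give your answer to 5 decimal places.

0.48745

N = 35785; Wₕ = Nₕ/N.
batch 1: (4422/35785)²·44.26²/372 = 0.08041097
batch 2: (10886/35785)²·34.99²/418 = 0.27104801
batch 3: (5479/35785)²·26.39²/918 = 0.01778430
batch 4: (14998/35785)²·29.95²/1333 = 0.11820291
Sum = 0.48744618 → 0.48745.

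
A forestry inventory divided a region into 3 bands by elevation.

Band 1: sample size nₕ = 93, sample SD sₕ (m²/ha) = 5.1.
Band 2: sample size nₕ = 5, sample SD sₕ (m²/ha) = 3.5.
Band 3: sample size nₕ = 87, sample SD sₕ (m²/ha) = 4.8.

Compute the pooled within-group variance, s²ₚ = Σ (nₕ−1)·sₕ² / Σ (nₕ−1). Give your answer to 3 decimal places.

Degrees of freedom: 92 + 4 + 86 = 182.
Σ(nₕ−1)sₕ² = 92·26.01 + 4·12.25 + 86·23.04 = 4423.36.
s²ₚ = 4423.36 / 182 = 24.30418... → 24.304.

24.304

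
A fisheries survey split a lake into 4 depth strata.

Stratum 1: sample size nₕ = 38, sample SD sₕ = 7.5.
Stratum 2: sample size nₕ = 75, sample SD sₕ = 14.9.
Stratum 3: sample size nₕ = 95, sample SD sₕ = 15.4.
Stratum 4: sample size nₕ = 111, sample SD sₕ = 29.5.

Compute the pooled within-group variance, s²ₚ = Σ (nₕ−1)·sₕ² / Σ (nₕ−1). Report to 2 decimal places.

Degrees of freedom: 37 + 74 + 94 + 110 = 315.
Σ(nₕ−1)sₕ² = 37·56.25 + 74·222.01 + 94·237.16 + 110·870.25 = 136530.53.
s²ₚ = 136530.53 / 315 = 433.4303... → 433.43.

433.43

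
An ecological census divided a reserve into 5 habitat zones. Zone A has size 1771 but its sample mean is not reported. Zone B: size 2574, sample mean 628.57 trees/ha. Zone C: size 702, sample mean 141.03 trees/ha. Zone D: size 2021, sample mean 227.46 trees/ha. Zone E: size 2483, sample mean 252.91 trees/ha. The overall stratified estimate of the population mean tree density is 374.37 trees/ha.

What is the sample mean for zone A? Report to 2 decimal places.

435.34

Σ Nₕx̄ₕ = N·μ, so 1771·x̄_A = 9551·374.37 − (2574·628.57 + 702·141.03 + 2021·227.46 + 2483·252.91).
= 3575607.87 − 2804614.43 = 770993.44.
x̄_A = 770993.44 / 1771 = 435.3436... → 435.34.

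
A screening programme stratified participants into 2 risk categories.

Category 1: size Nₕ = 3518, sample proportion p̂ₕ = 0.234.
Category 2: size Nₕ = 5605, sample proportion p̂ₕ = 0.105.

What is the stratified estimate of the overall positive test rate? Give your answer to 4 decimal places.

0.1547

N = 3518 + 5605 = 9123.
Overall proportion = Σ (Nₕ/N)·p̂ₕ.
Σ Nₕp̂ₕ = 823.212 + 588.525 = 1411.737.
1411.737 / 9123 = 0.154745... → 0.1547.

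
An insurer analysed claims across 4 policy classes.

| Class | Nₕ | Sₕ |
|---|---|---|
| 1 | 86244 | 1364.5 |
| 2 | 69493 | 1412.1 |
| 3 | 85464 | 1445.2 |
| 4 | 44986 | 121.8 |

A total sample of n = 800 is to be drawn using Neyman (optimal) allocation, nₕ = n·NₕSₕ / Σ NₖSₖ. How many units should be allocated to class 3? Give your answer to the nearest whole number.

287

Σ NₕSₕ = 86244·1364.5 + 69493·1412.1 + 85464·1445.2 + 44986·121.8 = 344802870.9.
Share for 3: 123512572.8/344802870.9 = 0.35821.
n_3 = 800 × 0.35821 = 286.570... → 287.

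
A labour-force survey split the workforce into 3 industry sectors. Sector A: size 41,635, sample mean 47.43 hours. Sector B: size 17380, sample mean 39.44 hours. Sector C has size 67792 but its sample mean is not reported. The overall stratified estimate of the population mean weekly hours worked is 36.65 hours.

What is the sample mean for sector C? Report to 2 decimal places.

29.31

Σ Nₕx̄ₕ = N·μ, so 67792·x̄_C = 126807·36.65 − (41635·47.43 + 17380·39.44).
= 4647476.55 − 2660215.25 = 1987261.3.
x̄_C = 1987261.3 / 67792 = 29.3141... → 29.31.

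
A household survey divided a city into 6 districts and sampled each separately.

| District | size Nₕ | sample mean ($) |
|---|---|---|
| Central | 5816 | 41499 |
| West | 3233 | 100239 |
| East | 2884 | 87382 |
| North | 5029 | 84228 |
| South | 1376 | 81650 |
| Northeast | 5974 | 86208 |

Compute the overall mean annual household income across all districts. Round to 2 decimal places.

76850.12

N = 24312; weights Wₕ = Nₕ/N = (0.2392, 0.1330, 0.1186, 0.2069, 0.0566, 0.2457).
x̄_st = Σ Wₕ·x̄ₕ = 0.2392·41499 + 0.1330·100239 + 0.1186·87382 + 0.2069·84228 + 0.0566·81650 + 0.2457·86208 ≈ 76850.1219...
→ 76850.12.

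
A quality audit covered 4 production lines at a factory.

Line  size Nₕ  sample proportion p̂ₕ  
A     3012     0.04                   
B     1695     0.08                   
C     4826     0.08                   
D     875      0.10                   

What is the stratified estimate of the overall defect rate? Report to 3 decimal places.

N = 3012 + 1695 + 4826 + 875 = 10408.
Overall proportion = Σ (Nₕ/N)·p̂ₕ.
Σ Nₕp̂ₕ = 120.48 + 135.6 + 386.08 + 87.5 = 729.66.
729.66 / 10408 = 0.07011... → 0.070.

0.070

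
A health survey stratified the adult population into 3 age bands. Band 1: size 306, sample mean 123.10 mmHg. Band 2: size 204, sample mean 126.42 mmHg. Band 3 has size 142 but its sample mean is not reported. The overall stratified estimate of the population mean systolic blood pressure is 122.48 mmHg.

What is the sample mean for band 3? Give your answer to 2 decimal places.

115.48

N = 306 + 204 + 142 = 652.
Overall total = μ·N = 122.48·652 = 79856.96.
Subtract the known strata: 306·123.10 + 204·126.42 = 63458.28.
Remaining total for band 3: 79856.96 − 63458.28 = 16398.68.
Divide by its size: 16398.68 / 142 = 115.4837... → 115.48.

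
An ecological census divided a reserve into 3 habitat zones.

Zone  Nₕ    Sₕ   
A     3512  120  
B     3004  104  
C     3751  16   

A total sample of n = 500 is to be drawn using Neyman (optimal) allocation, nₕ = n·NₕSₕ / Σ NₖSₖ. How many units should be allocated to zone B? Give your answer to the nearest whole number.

197

Σ NₕSₕ = 3512·120 + 3004·104 + 3751·16 = 793872.
Share for B: 312416/793872 = 0.39353.
n_B = 500 × 0.39353 = 196.767... → 197.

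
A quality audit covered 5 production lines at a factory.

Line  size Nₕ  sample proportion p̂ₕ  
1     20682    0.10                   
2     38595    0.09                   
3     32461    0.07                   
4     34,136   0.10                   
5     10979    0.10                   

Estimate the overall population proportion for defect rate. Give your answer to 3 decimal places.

0.090

N = 20682 + 38595 + 32461 + 34136 + 10979 = 136853.
Overall proportion = Σ (Nₕ/N)·p̂ₕ.
Σ Nₕp̂ₕ = 2068.2 + 3473.55 + 2272.27 + 3413.6 + 1097.9 = 12325.52.
12325.52 / 136853 = 0.09006... → 0.090.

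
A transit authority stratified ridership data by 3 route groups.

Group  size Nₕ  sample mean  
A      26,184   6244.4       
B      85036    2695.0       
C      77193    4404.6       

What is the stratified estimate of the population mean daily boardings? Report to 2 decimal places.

N = 188413; weights Wₕ = Nₕ/N = (0.1390, 0.4513, 0.4097).
x̄_st = Σ Wₕ·x̄ₕ = 0.1390·6244.4 + 0.4513·2695.0 + 0.4097·4404.6 ≈ 3888.6896...
→ 3888.69.

3888.69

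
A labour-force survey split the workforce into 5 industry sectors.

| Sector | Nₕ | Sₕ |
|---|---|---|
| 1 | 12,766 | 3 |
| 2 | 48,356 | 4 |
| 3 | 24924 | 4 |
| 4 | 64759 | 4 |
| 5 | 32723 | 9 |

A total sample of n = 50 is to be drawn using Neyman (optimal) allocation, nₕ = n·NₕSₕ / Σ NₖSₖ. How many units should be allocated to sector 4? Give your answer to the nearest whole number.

1: NₕSₕ = 12766·3 = 38298
2: NₕSₕ = 48356·4 = 193424
3: NₕSₕ = 24924·4 = 99696
4: NₕSₕ = 64759·4 = 259036
5: NₕSₕ = 32723·9 = 294507
Σ NₕSₕ = 884961.
n_4 = 50·259036/884961 = 14.635... → 15.

15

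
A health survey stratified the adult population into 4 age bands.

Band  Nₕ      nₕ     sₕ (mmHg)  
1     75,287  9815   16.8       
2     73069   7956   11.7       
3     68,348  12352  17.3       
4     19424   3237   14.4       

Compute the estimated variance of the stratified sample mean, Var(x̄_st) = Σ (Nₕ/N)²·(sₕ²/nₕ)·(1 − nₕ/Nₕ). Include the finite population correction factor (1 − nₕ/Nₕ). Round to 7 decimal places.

0.0060348

N = 236128; Wₕ = Nₕ/N.
band 1: (75287/236128)²·16.8²/9815·(1 − 9815/75287) = 0.0025421951
band 2: (73069/236128)²·11.7²/7956·(1 − 7956/73069) = 0.0014681920
band 3: (68348/236128)²·17.3²/12352·(1 − 12352/68348) = 0.0016631934
band 4: (19424/236128)²·14.4²/3237·(1 − 3237/19424) = 0.0003612371
Sum = 0.0060348176 → 0.0060348.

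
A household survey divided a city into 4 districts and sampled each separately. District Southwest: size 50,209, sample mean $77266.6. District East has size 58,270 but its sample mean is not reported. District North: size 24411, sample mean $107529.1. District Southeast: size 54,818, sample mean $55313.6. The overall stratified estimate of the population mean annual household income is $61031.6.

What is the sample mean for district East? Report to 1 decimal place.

32942.6

N = 50209 + 58270 + 24411 + 54818 = 187708.
Overall total = μ·N = 61031.6·187708 = 11456119572.8.
Subtract the known strata: 50209·77266.6 + 24411·107529.1 + 54818·55313.6 = 9536552504.3.
Remaining total for district East: 11456119572.8 − 9536552504.3 = 1919567068.5.
Divide by its size: 1919567068.5 / 58270 = 32942.630... → 32942.6.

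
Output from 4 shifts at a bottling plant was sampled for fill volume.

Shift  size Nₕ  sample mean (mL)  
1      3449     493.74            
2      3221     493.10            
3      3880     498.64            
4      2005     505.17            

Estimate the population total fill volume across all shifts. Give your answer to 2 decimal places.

6238773.41

1: 3449·493.74 = 1702909.26
2: 3221·493.10 = 1588275.1
3: 3880·498.64 = 1934723.2
4: 2005·505.17 = 1012865.85
τ̂ = Σ Nₕx̄ₕ = 6238773.41.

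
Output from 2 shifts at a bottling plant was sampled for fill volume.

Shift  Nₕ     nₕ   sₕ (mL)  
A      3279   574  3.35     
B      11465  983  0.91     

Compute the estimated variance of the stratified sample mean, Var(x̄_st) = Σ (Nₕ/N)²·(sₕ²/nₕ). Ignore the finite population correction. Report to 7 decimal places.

0.0014764

N = 14744; Wₕ = Nₕ/N.
shift A: (3279/14744)²·3.35²/574 = 0.0009670077
shift B: (11465/14744)²·0.91²/983 = 0.0005093857
Sum = 0.0014763933 → 0.0014764.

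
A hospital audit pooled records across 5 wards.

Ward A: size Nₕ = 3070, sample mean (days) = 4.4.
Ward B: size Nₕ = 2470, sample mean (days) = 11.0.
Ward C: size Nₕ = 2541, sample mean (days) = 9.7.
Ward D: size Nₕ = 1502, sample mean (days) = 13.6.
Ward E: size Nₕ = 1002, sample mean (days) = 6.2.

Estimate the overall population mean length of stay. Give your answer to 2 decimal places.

8.69

N = 3070 + 2470 + 2541 + 1502 + 1002 = 10585.
The stratified mean weights each stratum mean by its population share Nₕ/N.
Σ Nₕx̄ₕ = 3070·4.4 + 2470·11.0 + 2541·9.7 + 1502·13.6 + 1002·6.2 = 13508 + 27170 + 24647.7 + 20427.2 + 6212.4 = 91965.3.
Divide by N: 91965.3 / 10585 = 8.6883... → 8.69.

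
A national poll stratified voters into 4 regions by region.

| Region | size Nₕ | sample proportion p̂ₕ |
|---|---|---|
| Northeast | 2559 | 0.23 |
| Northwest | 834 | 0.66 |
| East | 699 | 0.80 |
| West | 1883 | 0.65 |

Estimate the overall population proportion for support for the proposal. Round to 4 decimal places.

N = 2559 + 834 + 699 + 1883 = 5975.
Overall proportion = Σ (Nₕ/N)·p̂ₕ.
Σ Nₕp̂ₕ = 588.57 + 550.44 + 559.2 + 1223.95 = 2922.16.
2922.16 / 5975 = 0.489064... → 0.4891.

0.4891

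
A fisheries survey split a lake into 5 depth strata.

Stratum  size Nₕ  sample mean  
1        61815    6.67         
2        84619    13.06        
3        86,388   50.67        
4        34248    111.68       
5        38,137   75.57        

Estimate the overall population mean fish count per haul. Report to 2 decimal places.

41.29

N = 61815 + 84619 + 86388 + 34248 + 38137 = 305207.
Overall mean = Σ (Nₕ/N)·x̄ₕ — weight by population share, not a simple average.
Σ Nₕx̄ₕ = 61815·6.67 + 84619·13.06 + 86388·50.67 + 34248·111.68 + 38137·75.57 = 412306.05 + 1105124.14 + 4377279.96 + 3824816.64 + 2882013.09 = 12601539.88.
Divide by N: 12601539.88 / 305207 = 41.2885... → 41.29.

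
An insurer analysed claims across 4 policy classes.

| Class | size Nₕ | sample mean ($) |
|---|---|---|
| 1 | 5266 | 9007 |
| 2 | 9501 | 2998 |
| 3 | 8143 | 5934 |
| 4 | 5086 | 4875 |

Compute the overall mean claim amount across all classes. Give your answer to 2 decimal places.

x̄_st = (Σ Nₕx̄ₕ) / (Σ Nₕ) = (5266·9007 + 9501·2998 + 8143·5934 + 5086·4875) / 27996
= 149029672 / 27996 = 5323.2487... → 5323.25.

5323.25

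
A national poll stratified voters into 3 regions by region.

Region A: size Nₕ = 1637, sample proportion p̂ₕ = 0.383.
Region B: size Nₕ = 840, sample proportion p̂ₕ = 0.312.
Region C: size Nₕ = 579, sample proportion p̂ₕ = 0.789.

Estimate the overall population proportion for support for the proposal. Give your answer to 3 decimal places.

N = 1637 + 840 + 579 = 3056.
Overall proportion = Σ (Nₕ/N)·p̂ₕ.
Σ Nₕp̂ₕ = 626.971 + 262.08 + 456.831 = 1345.882.
1345.882 / 3056 = 0.44041... → 0.440.

0.440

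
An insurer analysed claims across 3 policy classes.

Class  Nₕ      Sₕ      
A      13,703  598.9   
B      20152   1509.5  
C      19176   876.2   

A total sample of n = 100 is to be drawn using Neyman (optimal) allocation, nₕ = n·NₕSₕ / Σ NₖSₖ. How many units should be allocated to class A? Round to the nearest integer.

A: NₕSₕ = 13703·598.9 = 8206726.7
B: NₕSₕ = 20152·1509.5 = 30419444
C: NₕSₕ = 19176·876.2 = 16802011.2
Σ NₕSₕ = 55428181.9.
n_A = 100·8206726.7/55428181.9 = 14.806... → 15.

15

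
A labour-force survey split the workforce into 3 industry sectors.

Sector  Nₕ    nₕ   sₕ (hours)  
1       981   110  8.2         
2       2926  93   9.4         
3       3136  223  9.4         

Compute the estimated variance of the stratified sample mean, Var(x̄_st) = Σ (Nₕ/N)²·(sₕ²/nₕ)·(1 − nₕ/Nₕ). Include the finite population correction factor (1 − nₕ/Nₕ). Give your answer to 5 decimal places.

N = 7043. Term for each stratum: Wₕ²sₕ²/nₕ·(1−nₕ/Nₕ).
Var(x̄_st) = 0.01052948 + 0.15877359 + 0.07297129 = 0.24227436 → 0.24227.

0.24227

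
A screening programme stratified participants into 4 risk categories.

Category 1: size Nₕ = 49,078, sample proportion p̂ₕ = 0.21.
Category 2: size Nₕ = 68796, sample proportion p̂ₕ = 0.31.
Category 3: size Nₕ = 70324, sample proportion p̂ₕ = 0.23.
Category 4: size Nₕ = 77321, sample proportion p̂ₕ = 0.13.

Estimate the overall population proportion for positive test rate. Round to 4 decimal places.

0.2179

N = 49078 + 68796 + 70324 + 77321 = 265519.
Overall proportion = Σ (Nₕ/N)·p̂ₕ.
Σ Nₕp̂ₕ = 10306.38 + 21326.76 + 16174.52 + 10051.73 = 57859.39.
57859.39 / 265519 = 0.217911... → 0.2179.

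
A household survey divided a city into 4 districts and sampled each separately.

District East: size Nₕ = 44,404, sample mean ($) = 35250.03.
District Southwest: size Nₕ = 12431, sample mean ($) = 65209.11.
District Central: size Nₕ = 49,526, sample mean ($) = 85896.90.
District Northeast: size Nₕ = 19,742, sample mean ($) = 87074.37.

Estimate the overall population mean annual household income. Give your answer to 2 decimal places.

N = 44404 + 12431 + 49526 + 19742 = 126103.
Overall mean = Σ (Nₕ/N)·x̄ₕ — weight by population share, not a simple average.
Σ Nₕx̄ₕ = 44404·35250.03 + 12431·65209.11 + 49526·85896.90 + 19742·87074.37 = 1565242332.12 + 810614446.41 + 4254129869.4 + 1719022212.54 = 8349008860.47.
Divide by N: 8349008860.47 / 126103 = 66207.8528... → 66207.85.

66207.85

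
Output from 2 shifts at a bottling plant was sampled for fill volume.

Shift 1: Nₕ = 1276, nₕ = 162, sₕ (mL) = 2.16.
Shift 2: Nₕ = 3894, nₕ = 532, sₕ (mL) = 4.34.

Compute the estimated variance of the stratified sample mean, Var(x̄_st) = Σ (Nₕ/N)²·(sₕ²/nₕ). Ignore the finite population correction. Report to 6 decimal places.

0.021840

N = 5170; Wₕ = Nₕ/N.
shift 1: (1276/5170)²·2.16²/162 = 0.001754336
shift 2: (3894/5170)²·4.34²/532 = 0.020085314
Sum = 0.021839650 → 0.021840.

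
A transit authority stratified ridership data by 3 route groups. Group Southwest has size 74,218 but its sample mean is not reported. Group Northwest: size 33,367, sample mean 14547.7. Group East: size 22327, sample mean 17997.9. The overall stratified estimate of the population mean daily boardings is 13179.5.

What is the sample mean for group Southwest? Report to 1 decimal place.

11114.9

Σ Nₕx̄ₕ = N·μ, so 74218·x̄_Southwest = 129912·13179.5 − (33367·14547.7 + 22327·17997.9).
= 1712175204 − 887252219.2 = 824922984.8.
x̄_Southwest = 824922984.8 / 74218 = 11114.864... → 11114.9.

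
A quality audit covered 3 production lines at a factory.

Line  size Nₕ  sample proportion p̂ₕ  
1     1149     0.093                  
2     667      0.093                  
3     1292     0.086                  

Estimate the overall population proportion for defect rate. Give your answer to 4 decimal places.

N = 1149 + 667 + 1292 = 3108.
Overall proportion = Σ (Nₕ/N)·p̂ₕ.
Σ Nₕp̂ₕ = 106.857 + 62.031 + 111.112 = 280.
280 / 3108 = 0.090090... → 0.0901.

0.0901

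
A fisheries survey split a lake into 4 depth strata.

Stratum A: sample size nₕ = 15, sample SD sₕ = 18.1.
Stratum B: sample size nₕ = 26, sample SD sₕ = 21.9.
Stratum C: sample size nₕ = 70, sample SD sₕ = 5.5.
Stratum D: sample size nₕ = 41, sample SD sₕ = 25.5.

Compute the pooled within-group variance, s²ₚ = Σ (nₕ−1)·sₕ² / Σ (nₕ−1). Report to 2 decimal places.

A: (15−1)·18.1² = 14·327.61 = 4586.54
B: (26−1)·21.9² = 25·479.61 = 11990.25
C: (70−1)·5.5² = 69·30.25 = 2087.25
D: (41−1)·25.5² = 40·650.25 = 26010
Numerator = 44674.04; denominator = Σ(nₕ−1) = 148.
s²ₚ = 44674.04/148 = 301.8516... → 301.85.

301.85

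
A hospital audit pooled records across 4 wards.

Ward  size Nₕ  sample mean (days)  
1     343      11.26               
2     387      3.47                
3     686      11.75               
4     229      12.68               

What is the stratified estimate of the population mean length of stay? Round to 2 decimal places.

9.83

N = 1645; weights Wₕ = Nₕ/N = (0.2085, 0.2353, 0.4170, 0.1392).
x̄_st = Σ Wₕ·x̄ₕ = 0.2085·11.26 + 0.2353·3.47 + 0.4170·11.75 + 0.1392·12.68 ≈ 9.8294...
→ 9.83.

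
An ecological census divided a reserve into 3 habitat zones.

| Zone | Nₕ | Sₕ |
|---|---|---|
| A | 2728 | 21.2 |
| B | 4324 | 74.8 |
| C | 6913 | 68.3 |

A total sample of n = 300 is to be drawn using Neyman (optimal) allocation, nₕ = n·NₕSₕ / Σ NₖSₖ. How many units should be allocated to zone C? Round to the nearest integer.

A: NₕSₕ = 2728·21.2 = 57833.6
B: NₕSₕ = 4324·74.8 = 323435.2
C: NₕSₕ = 6913·68.3 = 472157.9
Σ NₕSₕ = 853426.7.
n_C = 300·472157.9/853426.7 = 165.975... → 166.

166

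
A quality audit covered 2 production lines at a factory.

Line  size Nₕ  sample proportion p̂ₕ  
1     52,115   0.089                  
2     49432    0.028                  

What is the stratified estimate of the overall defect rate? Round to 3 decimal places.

0.059

Wₕ = Nₕ/N with N = 101547: 0.5132, 0.4868.
p̂_st = 0.5132·0.089 + 0.4868·0.028 ≈ 0.05931... → 0.059.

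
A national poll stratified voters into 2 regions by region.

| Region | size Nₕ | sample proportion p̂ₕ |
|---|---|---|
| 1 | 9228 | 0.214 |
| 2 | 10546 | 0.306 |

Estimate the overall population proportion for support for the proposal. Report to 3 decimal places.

N = 9228 + 10546 = 19774.
Overall proportion = Σ (Nₕ/N)·p̂ₕ.
Σ Nₕp̂ₕ = 1974.792 + 3227.076 = 5201.868.
5201.868 / 19774 = 0.26307... → 0.263.

0.263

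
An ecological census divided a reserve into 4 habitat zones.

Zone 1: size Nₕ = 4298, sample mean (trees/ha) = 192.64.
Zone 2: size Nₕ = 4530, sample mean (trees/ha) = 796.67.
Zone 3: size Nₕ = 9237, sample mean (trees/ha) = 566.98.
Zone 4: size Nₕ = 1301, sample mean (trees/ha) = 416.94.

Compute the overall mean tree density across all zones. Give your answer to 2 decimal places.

N = 4298 + 4530 + 9237 + 1301 = 19366.
Weight each subgroup mean by Nₕ/N and sum.
Σ Nₕx̄ₕ = 4298·192.64 + 4530·796.67 + 9237·566.98 + 1301·416.94 = 827966.72 + 3608915.1 + 5237194.26 + 542438.94 = 10216515.02.
Divide by N: 10216515.02 / 19366 = 527.5491... → 527.55.

527.55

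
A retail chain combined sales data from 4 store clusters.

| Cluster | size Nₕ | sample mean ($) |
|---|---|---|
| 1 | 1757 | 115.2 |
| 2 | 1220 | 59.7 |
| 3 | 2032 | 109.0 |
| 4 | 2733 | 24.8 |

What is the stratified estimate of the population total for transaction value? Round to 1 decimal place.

1: 1757·115.2 = 202406.4
2: 1220·59.7 = 72834
3: 2032·109.0 = 221488
4: 2733·24.8 = 67778.4
τ̂ = Σ Nₕx̄ₕ = 564506.8.

564506.8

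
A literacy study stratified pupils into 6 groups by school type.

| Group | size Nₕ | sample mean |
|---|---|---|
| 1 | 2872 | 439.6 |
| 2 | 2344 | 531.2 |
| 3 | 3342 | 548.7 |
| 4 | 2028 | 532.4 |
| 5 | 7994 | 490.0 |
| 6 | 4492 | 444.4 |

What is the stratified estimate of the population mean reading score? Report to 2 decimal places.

N = 23072; weights Wₕ = Nₕ/N = (0.1245, 0.1016, 0.1449, 0.0879, 0.3465, 0.1947).
x̄_st = Σ Wₕ·x̄ₕ = 0.1245·439.6 + 0.1016·531.2 + 0.1449·548.7 + 0.0879·532.4 + 0.3465·490.0 + 0.1947·444.4 ≈ 491.2635...
→ 491.26.

491.26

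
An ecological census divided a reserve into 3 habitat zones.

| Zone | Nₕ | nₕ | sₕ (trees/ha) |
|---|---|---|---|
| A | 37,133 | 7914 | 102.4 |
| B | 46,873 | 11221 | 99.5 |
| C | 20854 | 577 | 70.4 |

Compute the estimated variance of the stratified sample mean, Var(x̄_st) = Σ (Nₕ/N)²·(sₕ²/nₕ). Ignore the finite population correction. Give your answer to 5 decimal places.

0.68217

N = 104860; Wₕ = Nₕ/N.
zone A: (37133/104860)²·102.4²/7914 = 0.16615149
zone B: (46873/104860)²·99.5²/11221 = 0.17629516
zone C: (20854/104860)²·70.4²/577 = 0.33972581
Sum = 0.68217246 → 0.68217.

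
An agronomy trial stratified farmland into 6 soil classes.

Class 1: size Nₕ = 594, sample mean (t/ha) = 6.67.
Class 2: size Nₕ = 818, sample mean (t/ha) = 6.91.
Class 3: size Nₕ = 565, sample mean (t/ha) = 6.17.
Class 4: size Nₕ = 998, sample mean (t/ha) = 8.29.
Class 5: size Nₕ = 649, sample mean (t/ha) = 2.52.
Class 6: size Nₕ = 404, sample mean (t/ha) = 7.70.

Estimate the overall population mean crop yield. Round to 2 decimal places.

6.48

N = 594 + 818 + 565 + 998 + 649 + 404 = 4028.
Overall mean = Σ (Nₕ/N)·x̄ₕ — weight by population share, not a simple average.
Σ Nₕx̄ₕ = 594·6.67 + 818·6.91 + 565·6.17 + 998·8.29 + 649·2.52 + 404·7.70 = 3961.98 + 5652.38 + 3486.05 + 8273.42 + 1635.48 + 3110.8 = 26120.11.
Divide by N: 26120.11 / 4028 = 6.4846... → 6.48.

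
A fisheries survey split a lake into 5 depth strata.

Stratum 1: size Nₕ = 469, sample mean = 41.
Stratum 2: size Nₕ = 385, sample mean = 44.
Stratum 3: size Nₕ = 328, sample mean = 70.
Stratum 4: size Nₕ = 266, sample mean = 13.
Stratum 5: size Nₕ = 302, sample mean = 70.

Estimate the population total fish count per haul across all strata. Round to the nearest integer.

83727

1: 469·41 = 19229
2: 385·44 = 16940
3: 328·70 = 22960
4: 266·13 = 3458
5: 302·70 = 21140
τ̂ = Σ Nₕx̄ₕ = 83727.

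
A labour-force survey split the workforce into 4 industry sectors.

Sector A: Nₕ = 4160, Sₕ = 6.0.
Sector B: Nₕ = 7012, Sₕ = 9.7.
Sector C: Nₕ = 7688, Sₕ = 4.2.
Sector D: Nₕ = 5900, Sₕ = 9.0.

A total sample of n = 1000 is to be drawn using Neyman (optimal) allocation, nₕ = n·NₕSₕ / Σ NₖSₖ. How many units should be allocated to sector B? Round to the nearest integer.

Σ NₕSₕ = 4160·6.0 + 7012·9.7 + 7688·4.2 + 5900·9.0 = 178366.
Share for B: 68016.4/178366 = 0.38133.
n_B = 1000 × 0.38133 = 381.331... → 381.

381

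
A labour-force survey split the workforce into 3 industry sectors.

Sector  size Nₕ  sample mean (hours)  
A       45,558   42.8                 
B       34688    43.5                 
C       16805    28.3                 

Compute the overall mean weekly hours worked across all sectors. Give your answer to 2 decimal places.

N = 97051; weights Wₕ = Nₕ/N = (0.4694, 0.3574, 0.1732).
x̄_st = Σ Wₕ·x̄ₕ = 0.4694·42.8 + 0.3574·43.5 + 0.1732·28.3 ≈ 40.5394...
→ 40.54.

40.54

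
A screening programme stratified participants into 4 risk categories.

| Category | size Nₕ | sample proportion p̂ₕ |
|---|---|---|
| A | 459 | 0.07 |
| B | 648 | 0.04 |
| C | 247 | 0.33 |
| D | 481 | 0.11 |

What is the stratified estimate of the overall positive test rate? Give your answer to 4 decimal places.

N = 459 + 648 + 247 + 481 = 1835.
Overall proportion = Σ (Nₕ/N)·p̂ₕ.
Σ Nₕp̂ₕ = 32.13 + 25.92 + 81.51 + 52.91 = 192.47.
192.47 / 1835 = 0.104888... → 0.1049.

0.1049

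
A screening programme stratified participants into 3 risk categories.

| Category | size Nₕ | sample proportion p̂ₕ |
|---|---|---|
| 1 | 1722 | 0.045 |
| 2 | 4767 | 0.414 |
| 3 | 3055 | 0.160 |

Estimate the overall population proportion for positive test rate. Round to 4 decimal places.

0.2661

Wₕ = Nₕ/N with N = 9544: 0.1804, 0.4995, 0.3201.
p̂_st = 0.1804·0.045 + 0.4995·0.414 + 0.3201·0.160 ≈ 0.266118... → 0.2661.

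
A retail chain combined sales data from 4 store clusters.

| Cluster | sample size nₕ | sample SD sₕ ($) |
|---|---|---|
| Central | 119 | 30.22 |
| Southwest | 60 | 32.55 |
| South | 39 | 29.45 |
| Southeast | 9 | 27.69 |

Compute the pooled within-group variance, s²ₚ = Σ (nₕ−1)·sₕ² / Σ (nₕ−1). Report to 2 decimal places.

938.86

Central: (119−1)·30.22² = 118·913.2484 = 107763.3112
Southwest: (60−1)·32.55² = 59·1059.5025 = 62510.6475
South: (39−1)·29.45² = 38·867.3025 = 32957.495
Southeast: (9−1)·27.69² = 8·766.7361 = 6133.8888
Numerator = 209365.3425; denominator = Σ(nₕ−1) = 223.
s²ₚ = 209365.3425/223 = 938.8580... → 938.86.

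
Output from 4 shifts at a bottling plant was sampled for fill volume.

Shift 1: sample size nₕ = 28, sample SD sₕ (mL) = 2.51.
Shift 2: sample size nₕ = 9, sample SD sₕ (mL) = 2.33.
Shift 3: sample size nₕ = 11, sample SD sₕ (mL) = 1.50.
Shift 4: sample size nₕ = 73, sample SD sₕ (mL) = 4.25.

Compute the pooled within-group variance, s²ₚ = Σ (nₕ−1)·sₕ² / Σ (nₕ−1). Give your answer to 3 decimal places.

Degrees of freedom: 27 + 8 + 10 + 72 = 117.
Σ(nₕ−1)sₕ² = 27·6.3001 + 8·5.4289 + 10·2.25 + 72·18.0625 = 1536.5339.
s²ₚ = 1536.5339 / 117 = 13.13277... → 13.133.

13.133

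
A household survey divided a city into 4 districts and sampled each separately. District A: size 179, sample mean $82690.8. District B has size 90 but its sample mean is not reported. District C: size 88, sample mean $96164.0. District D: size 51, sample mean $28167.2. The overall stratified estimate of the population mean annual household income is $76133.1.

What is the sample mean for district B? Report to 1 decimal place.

Σ Nₕx̄ₕ = N·μ, so 90·x̄_B = 408·76133.1 − (179·82690.8 + 88·96164.0 + 51·28167.2).
= 31062304.8 − 24700612.4 = 6361692.4.
x̄_B = 6361692.4 / 90 = 70685.471... → 70685.5.

70685.5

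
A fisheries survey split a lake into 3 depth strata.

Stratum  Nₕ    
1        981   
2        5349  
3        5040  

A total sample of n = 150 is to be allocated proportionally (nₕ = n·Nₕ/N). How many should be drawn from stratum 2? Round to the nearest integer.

71

N = 981 + 5349 + 5040 = 11370.
n_2 = 150·5349/11370 = 70.567... → 71.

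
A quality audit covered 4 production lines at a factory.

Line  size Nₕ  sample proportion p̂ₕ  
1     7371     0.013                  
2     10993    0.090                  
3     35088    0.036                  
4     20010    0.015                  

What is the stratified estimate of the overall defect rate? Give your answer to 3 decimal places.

Wₕ = Nₕ/N with N = 73462: 0.1003, 0.1496, 0.4776, 0.2724.
p̂_st = 0.1003·0.013 + 0.1496·0.090 + 0.4776·0.036 + 0.2724·0.015 ≈ 0.03605... → 0.036.

0.036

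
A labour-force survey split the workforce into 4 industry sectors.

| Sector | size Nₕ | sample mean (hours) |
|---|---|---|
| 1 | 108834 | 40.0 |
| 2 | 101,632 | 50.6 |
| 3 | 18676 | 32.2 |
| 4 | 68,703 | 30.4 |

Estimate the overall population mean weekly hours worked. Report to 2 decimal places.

N = 297845; weights Wₕ = Nₕ/N = (0.3654, 0.3412, 0.0627, 0.2307).
x̄_st = Σ Wₕ·x̄ₕ = 0.3654·40.0 + 0.3412·50.6 + 0.0627·32.2 + 0.2307·30.4 ≈ 40.9135...
→ 40.91.

40.91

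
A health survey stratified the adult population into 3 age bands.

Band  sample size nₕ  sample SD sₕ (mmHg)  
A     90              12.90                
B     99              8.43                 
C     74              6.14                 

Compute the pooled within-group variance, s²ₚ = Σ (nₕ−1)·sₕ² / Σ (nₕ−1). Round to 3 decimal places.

94.334

A: (90−1)·12.90² = 89·166.41 = 14810.49
B: (99−1)·8.43² = 98·71.0649 = 6964.3602
C: (74−1)·6.14² = 73·37.6996 = 2752.0708
Numerator = 24526.921; denominator = Σ(nₕ−1) = 260.
s²ₚ = 24526.921/260 = 94.33431... → 94.334.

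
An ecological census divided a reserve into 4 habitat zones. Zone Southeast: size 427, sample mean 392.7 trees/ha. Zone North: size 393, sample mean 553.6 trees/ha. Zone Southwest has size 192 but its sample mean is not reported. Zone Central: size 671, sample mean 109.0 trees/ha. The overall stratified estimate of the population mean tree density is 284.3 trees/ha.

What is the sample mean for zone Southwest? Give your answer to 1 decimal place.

N = 427 + 393 + 192 + 671 = 1683.
Overall total = μ·N = 284.3·1683 = 478476.9.
Subtract the known strata: 427·392.7 + 393·553.6 + 671·109.0 = 458386.7.
Remaining total for zone Southwest: 478476.9 − 458386.7 = 20090.2.
Divide by its size: 20090.2 / 192 = 104.636... → 104.6.

104.6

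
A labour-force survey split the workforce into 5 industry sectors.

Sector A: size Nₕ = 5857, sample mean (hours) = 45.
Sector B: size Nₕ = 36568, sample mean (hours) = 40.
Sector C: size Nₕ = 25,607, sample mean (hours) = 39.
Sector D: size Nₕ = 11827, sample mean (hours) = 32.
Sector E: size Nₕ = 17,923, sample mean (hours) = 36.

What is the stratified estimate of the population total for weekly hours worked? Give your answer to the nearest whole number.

3748650

A: 5857·45 = 263565
B: 36568·40 = 1462720
C: 25607·39 = 998673
D: 11827·32 = 378464
E: 17923·36 = 645228
τ̂ = Σ Nₕx̄ₕ = 3748650.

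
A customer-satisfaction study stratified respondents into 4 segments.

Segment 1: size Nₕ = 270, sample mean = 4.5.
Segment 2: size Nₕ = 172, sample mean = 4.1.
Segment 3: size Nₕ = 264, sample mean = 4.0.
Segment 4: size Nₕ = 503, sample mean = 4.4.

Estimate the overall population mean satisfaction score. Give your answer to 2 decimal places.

N = 270 + 172 + 264 + 503 = 1209.
The stratified mean weights each stratum mean by its population share Nₕ/N.
Σ Nₕx̄ₕ = 270·4.5 + 172·4.1 + 264·4.0 + 503·4.4 = 1215 + 705.2 + 1056 + 2213.2 = 5189.4.
Divide by N: 5189.4 / 1209 = 4.2923... → 4.29.

4.29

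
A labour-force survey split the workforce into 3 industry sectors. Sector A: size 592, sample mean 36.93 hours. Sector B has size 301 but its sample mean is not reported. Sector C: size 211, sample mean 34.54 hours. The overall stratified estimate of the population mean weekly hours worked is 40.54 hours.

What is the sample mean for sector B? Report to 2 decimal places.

51.85

Σ Nₕx̄ₕ = N·μ, so 301·x̄_B = 1104·40.54 − (592·36.93 + 211·34.54).
= 44756.16 − 29150.5 = 15605.66.
x̄_B = 15605.66 / 301 = 51.8460... → 51.85.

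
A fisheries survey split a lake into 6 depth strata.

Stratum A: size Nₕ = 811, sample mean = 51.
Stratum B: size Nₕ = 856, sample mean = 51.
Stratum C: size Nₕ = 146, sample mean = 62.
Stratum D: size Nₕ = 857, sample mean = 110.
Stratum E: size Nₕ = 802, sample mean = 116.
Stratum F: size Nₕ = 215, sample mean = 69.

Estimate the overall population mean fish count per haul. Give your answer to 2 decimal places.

80.34

N = 811 + 856 + 146 + 857 + 802 + 215 = 3687.
Weight each subgroup mean by Nₕ/N and sum.
Σ Nₕx̄ₕ = 811·51 + 856·51 + 146·62 + 857·110 + 802·116 + 215·69 = 41361 + 43656 + 9052 + 94270 + 93032 + 14835 = 296206.
Divide by N: 296206 / 3687 = 80.3379... → 80.34.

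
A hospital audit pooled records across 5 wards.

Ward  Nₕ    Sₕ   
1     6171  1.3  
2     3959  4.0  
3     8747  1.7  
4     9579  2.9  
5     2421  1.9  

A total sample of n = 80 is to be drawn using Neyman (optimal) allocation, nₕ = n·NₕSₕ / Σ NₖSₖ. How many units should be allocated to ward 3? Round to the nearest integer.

17

1: NₕSₕ = 6171·1.3 = 8022.3
2: NₕSₕ = 3959·4.0 = 15836
3: NₕSₕ = 8747·1.7 = 14869.9
4: NₕSₕ = 9579·2.9 = 27779.1
5: NₕSₕ = 2421·1.9 = 4599.9
Σ NₕSₕ = 71107.2.
n_3 = 80·14869.9/71107.2 = 16.730... → 17.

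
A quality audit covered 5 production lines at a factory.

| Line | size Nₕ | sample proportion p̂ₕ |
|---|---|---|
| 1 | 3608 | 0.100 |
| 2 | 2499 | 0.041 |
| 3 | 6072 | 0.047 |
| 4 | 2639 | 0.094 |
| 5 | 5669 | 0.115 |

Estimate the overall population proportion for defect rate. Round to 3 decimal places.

N = 3608 + 2499 + 6072 + 2639 + 5669 = 20487.
Overall proportion = Σ (Nₕ/N)·p̂ₕ.
Σ Nₕp̂ₕ = 360.8 + 102.459 + 285.384 + 248.066 + 651.935 = 1648.644.
1648.644 / 20487 = 0.08047... → 0.080.

0.080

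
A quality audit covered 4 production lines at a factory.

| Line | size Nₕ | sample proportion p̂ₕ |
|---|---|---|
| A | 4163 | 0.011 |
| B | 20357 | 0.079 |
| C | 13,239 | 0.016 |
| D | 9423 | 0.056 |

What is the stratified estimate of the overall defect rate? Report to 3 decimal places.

0.051

Wₕ = Nₕ/N with N = 47182: 0.0882, 0.4315, 0.2806, 0.1997.
p̂_st = 0.0882·0.011 + 0.4315·0.079 + 0.2806·0.016 + 0.1997·0.056 ≈ 0.05073... → 0.051.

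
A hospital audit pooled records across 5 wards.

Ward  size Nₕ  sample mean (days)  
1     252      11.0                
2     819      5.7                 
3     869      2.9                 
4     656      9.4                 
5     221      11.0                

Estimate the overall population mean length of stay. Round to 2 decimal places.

N = 2817; weights Wₕ = Nₕ/N = (0.0895, 0.2907, 0.3085, 0.2329, 0.0785).
x̄_st = Σ Wₕ·x̄ₕ = 0.0895·11.0 + 0.2907·5.7 + 0.3085·2.9 + 0.2329·9.4 + 0.0785·11.0 ≈ 6.5878...
→ 6.59.

6.59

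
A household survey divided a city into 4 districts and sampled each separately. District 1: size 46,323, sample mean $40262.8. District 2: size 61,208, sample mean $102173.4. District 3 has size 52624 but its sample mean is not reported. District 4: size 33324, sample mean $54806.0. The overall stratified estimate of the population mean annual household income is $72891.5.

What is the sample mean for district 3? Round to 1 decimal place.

Σ Nₕx̄ₕ = N·μ, so 52624·x̄_3 = 193479·72891.5 − (46323·40262.8 + 61208·102173.4 + 33324·54806.0).
= 14102974528.5 − 9945278295.6 = 4157696232.9.
x̄_3 = 4157696232.9 / 52624 = 79007.606... → 79007.6.

79007.6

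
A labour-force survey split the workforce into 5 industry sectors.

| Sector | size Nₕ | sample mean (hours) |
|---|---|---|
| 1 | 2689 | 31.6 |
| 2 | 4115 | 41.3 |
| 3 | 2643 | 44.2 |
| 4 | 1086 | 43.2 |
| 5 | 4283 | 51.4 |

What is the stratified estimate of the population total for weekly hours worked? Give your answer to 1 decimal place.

1: 2689·31.6 = 84972.4
2: 4115·41.3 = 169949.5
3: 2643·44.2 = 116820.6
4: 1086·43.2 = 46915.2
5: 4283·51.4 = 220146.2
τ̂ = Σ Nₕx̄ₕ = 638803.9.

638803.9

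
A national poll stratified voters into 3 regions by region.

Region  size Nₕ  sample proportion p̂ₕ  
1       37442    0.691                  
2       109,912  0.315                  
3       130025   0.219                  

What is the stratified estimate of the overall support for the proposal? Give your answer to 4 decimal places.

N = 37442 + 109912 + 130025 = 277379.
Overall proportion = Σ (Nₕ/N)·p̂ₕ.
Σ Nₕp̂ₕ = 25872.422 + 34622.28 + 28475.475 = 88970.177.
88970.177 / 277379 = 0.320753... → 0.3208.

0.3208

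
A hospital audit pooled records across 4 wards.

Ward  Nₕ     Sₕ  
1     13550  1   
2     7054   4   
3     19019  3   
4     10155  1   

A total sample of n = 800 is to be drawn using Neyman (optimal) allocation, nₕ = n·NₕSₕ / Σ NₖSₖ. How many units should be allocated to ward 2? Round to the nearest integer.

Σ NₕSₕ = 13550·1 + 7054·4 + 19019·3 + 10155·1 = 108978.
Share for 2: 28216/108978 = 0.25891.
n_2 = 800 × 0.25891 = 207.132... → 207.

207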